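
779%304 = 171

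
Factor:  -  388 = -2^2 * 97^1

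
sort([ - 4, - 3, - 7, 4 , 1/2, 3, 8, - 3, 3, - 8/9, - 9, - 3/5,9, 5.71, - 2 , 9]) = [ - 9, - 7, - 4, - 3,- 3,-2, - 8/9, - 3/5, 1/2, 3,3,4, 5.71, 8, 9, 9]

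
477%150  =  27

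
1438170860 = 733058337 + 705112523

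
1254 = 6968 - 5714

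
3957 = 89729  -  85772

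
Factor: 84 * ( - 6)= - 504= - 2^3*3^2  *7^1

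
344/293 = 1 + 51/293 = 1.17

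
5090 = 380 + 4710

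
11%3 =2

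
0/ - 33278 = 0/1 = - 0.00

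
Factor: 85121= 85121^1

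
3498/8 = 437 + 1/4 = 437.25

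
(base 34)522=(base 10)5850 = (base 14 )21BC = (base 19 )G3H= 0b1011011011010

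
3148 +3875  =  7023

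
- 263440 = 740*( -356)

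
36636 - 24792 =11844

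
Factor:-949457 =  - 37^1*67^1*383^1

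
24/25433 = 24/25433 =0.00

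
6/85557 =2/28519 = 0.00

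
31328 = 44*712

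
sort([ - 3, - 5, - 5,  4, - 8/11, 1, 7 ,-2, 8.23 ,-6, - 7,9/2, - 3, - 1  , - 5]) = [ - 7 , -6,  -  5, - 5, - 5, - 3,-3, - 2,-1, - 8/11, 1,4,9/2,7  ,  8.23]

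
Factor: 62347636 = 2^2 * 13^1 * 17^1*70529^1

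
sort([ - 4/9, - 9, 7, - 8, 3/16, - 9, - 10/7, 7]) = [ - 9 , - 9, - 8, - 10/7,-4/9 , 3/16, 7  ,  7 ]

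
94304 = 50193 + 44111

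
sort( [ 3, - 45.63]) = [ - 45.63,3] 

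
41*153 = 6273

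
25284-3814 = 21470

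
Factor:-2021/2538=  - 43/54 = - 2^( - 1 )*3^( - 3 ) * 43^1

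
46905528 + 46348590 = 93254118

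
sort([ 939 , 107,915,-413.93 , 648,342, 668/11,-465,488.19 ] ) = [- 465, - 413.93,  668/11,107, 342,  488.19,648,915,939 ] 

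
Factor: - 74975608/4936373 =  - 2^3*13^ ( - 1)*31^1*149^1* 2029^1*379721^(-1)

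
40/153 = 40/153 = 0.26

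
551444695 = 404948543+146496152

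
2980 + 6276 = 9256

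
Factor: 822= 2^1*3^1*137^1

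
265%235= 30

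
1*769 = 769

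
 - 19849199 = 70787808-90637007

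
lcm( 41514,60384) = 664224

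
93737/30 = 93737/30 = 3124.57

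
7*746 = 5222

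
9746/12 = 812 + 1/6 = 812.17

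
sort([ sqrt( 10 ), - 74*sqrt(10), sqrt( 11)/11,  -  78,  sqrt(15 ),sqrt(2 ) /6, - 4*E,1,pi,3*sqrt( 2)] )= [ -74*sqrt(10), - 78, - 4*E, sqrt(2 ) /6,sqrt( 11)/11,1,pi,sqrt( 10),sqrt(15 ), 3*sqrt(2) ]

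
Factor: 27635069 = 7^2*11^2*59^1*79^1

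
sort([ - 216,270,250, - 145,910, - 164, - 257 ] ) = [ - 257,- 216,- 164, - 145,250,270,910 ] 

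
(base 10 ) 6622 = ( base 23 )cbl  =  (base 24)BBM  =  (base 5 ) 202442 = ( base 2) 1100111011110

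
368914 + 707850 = 1076764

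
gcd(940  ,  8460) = 940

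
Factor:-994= - 2^1*7^1 * 71^1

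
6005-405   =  5600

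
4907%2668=2239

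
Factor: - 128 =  - 2^7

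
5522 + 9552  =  15074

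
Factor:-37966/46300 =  - 41/50= -2^(-1 ) *5^(-2 )*41^1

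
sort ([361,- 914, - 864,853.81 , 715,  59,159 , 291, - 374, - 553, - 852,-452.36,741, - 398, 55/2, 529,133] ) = [-914,-864 ,-852, - 553, - 452.36 , - 398, - 374, 55/2,59,133, 159, 291, 361, 529, 715, 741, 853.81 ]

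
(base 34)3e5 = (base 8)7555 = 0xF6D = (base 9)5367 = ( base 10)3949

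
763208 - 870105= - 106897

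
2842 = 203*14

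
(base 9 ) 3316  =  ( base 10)2445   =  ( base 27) 39f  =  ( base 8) 4615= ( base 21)5b9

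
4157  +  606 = 4763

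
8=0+8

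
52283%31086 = 21197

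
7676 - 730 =6946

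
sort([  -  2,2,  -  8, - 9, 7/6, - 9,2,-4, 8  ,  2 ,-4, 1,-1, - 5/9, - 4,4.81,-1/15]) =[ -9, - 9 , - 8, - 4, -4,  -  4, - 2, - 1, - 5/9, - 1/15,1,7/6,2,2, 2,4.81,  8]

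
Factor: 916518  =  2^1*3^1*152753^1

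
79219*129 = 10219251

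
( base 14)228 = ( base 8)654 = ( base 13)26C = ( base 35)c8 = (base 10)428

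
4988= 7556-2568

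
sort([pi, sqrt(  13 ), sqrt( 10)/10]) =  [sqrt( 10 ) /10, pi , sqrt( 13 )] 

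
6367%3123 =121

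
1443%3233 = 1443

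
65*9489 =616785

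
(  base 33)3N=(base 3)11112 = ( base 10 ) 122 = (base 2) 1111010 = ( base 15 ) 82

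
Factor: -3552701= -61^1*139^1*419^1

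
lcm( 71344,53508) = 214032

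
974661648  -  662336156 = 312325492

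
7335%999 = 342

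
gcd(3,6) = 3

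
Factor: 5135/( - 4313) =-5^1*13^1*19^ ( - 1)*79^1 * 227^ (-1)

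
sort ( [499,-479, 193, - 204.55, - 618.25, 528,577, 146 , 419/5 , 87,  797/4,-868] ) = [ -868, -618.25,-479,-204.55,419/5, 87,  146, 193,797/4,499, 528,577]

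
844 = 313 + 531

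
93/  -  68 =- 93/68  =  -  1.37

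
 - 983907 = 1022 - 984929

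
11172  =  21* 532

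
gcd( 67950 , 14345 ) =755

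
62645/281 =222 + 263/281 = 222.94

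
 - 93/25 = -4 + 7/25 = - 3.72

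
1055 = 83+972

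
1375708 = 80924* 17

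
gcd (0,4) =4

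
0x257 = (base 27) m5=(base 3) 211012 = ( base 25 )no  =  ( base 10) 599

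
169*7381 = 1247389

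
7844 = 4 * 1961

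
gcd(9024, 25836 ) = 12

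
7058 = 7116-58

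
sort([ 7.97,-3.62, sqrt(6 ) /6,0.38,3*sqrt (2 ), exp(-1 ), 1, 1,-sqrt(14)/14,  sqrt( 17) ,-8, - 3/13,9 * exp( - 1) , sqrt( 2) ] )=[ - 8,- 3.62, - sqrt(  14) /14,  -  3/13, exp(-1),0.38,sqrt( 6) /6, 1,  1 , sqrt( 2 ), 9*exp(-1), sqrt( 17),3*sqrt(2 ), 7.97]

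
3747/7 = 3747/7 = 535.29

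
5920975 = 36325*163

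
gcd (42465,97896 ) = 3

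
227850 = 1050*217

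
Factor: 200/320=2^(-3 )*5^1 = 5/8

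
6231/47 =6231/47   =  132.57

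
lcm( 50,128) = 3200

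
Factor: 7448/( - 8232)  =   - 19/21 = - 3^( - 1)*7^( - 1 )*19^1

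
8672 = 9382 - 710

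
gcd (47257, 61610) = 1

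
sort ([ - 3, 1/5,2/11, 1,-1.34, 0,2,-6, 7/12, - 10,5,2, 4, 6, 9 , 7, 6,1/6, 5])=[  -  10, - 6,  -  3,  -  1.34  ,  0,1/6,2/11,1/5,7/12, 1,2,2,4,5, 5  ,  6, 6,7,9 ] 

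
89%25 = 14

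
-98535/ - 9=32845/3=10948.33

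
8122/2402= 4061/1201 = 3.38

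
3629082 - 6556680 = - 2927598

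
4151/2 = 2075+1/2 = 2075.50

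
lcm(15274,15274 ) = 15274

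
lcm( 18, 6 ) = 18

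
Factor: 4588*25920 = 118920960  =  2^8*3^4*5^1*31^1*37^1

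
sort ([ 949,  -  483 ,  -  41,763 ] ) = [ - 483, - 41,763, 949]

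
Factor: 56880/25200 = 5^( - 1)*7^( - 1) * 79^1= 79/35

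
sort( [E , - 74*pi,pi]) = [ - 74 * pi, E,  pi ]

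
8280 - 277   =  8003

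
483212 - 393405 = 89807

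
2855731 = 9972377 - 7116646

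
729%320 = 89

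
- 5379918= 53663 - 5433581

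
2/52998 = 1/26499  =  0.00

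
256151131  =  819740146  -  563589015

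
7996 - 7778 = 218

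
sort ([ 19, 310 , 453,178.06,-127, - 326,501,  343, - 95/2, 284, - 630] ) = [ - 630, - 326, - 127, - 95/2 , 19 , 178.06, 284,310, 343, 453, 501 ] 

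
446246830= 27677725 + 418569105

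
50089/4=50089/4 = 12522.25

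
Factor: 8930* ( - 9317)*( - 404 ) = 33613127240 = 2^3*5^1 * 7^1 *11^3 * 19^1*47^1*101^1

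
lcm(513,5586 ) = 50274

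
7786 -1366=6420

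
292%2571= 292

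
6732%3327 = 78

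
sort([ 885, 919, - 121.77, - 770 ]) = [ - 770, - 121.77, 885, 919] 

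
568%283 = 2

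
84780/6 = 14130 = 14130.00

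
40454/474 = 85 + 82/237 = 85.35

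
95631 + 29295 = 124926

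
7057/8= 7057/8 = 882.12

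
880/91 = 880/91 = 9.67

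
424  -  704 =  - 280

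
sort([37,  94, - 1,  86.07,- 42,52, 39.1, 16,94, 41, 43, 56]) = [ - 42,-1,  16, 37, 39.1, 41,43,52, 56, 86.07,94, 94 ] 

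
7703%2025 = 1628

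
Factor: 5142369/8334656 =2^( - 6 )*3^1*11^( - 1)*19^1*11839^( - 1 )*90217^1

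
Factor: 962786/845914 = 481393/422957 = 11^1*107^1*409^1*479^( - 1)*883^( - 1)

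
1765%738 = 289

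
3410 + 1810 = 5220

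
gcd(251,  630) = 1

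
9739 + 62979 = 72718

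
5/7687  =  5/7687=0.00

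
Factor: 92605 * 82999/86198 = 1098017485/12314=2^( - 1 )*5^1*47^( - 1)*71^1*131^ ( - 1 )*167^1*18521^1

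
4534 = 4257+277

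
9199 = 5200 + 3999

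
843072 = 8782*96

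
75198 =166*453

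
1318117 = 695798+622319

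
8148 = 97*84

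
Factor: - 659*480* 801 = - 2^5*3^3*5^1*89^1 * 659^1 = - 253372320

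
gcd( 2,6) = 2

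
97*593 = 57521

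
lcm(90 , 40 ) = 360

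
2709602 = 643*4214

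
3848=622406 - 618558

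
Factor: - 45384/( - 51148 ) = 2^1*3^1*19^( - 1)*31^1*61^1*673^( - 1) = 11346/12787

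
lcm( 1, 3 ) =3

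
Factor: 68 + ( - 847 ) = -779 = - 19^1 * 41^1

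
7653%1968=1749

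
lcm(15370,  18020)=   522580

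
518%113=66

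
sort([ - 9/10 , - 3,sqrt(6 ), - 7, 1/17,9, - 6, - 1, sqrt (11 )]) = [ - 7, - 6, - 3, - 1,-9/10,1/17,sqrt( 6 ),sqrt(11 ),9]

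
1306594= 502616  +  803978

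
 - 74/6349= - 74/6349 = - 0.01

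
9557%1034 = 251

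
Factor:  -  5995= - 5^1*11^1*109^1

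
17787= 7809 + 9978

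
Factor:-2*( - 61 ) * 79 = 2^1*61^1 * 79^1 = 9638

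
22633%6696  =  2545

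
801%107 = 52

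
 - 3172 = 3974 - 7146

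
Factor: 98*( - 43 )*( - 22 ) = 2^2*7^2*11^1 * 43^1  =  92708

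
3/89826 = 1/29942 = 0.00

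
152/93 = 1 + 59/93 = 1.63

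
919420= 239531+679889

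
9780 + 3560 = 13340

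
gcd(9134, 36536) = 9134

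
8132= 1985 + 6147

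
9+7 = 16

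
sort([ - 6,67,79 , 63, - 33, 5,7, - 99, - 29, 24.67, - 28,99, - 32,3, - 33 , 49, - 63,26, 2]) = [ - 99, - 63, - 33, -33, - 32, - 29, - 28 , - 6,  2, 3, 5 , 7, 24.67,26 , 49,63,  67,79,99] 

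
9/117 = 1/13 = 0.08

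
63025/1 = 63025=63025.00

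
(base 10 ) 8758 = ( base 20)11hi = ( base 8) 21066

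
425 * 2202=935850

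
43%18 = 7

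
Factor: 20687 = 137^1 *151^1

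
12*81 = 972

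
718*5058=3631644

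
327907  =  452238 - 124331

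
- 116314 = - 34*3421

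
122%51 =20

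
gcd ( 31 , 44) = 1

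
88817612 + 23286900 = 112104512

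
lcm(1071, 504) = 8568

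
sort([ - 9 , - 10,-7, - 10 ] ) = [ - 10,-10, - 9,-7] 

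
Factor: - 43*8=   -  2^3*43^1 =- 344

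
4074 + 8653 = 12727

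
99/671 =9/61 = 0.15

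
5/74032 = 5/74032 = 0.00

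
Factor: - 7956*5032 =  - 40034592 = - 2^5*3^2 * 13^1*17^2*37^1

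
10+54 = 64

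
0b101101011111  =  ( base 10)2911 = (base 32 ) 2qv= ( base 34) 2hl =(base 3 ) 10222211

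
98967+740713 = 839680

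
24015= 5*4803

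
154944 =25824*6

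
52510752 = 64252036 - 11741284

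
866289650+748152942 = 1614442592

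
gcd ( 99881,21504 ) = 1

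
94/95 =94/95 = 0.99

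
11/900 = 11/900 = 0.01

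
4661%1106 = 237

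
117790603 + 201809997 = 319600600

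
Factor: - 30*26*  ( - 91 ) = 2^2*3^1*5^1*7^1*13^2 = 70980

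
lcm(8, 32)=32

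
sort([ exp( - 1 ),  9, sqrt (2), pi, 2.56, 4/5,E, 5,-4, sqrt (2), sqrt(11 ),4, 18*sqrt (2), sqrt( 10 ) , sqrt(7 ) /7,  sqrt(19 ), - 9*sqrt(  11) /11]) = [ -4, - 9*sqrt(11 ) /11, exp( - 1), sqrt( 7)/7, 4/5 , sqrt(2 ),sqrt( 2 ), 2.56,E, pi, sqrt(10) , sqrt( 11 ),4, sqrt( 19),5,9, 18*sqrt(2)]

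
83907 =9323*9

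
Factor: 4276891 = 29^1*139^1*1061^1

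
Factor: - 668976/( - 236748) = 2^2*7^1*11^1*109^ ( - 1) = 308/109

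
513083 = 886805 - 373722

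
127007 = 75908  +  51099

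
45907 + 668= 46575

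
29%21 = 8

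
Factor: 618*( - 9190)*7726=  - 43879198920 = - 2^3*3^1*5^1 * 103^1*919^1*3863^1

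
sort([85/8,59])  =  [ 85/8 , 59] 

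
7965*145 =1154925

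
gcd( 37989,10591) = 7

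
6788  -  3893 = 2895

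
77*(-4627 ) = -356279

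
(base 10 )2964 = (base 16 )B94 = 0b101110010100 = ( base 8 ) 5624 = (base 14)111A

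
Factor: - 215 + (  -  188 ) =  - 13^1*31^1 =- 403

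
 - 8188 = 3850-12038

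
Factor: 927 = 3^2*103^1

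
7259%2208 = 635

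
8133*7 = 56931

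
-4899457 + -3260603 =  - 8160060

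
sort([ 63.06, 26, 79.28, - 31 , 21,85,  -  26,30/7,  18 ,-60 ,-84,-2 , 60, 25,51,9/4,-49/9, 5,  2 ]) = [ - 84, - 60,-31, - 26,-49/9, - 2,  2, 9/4,30/7,5,  18,  21,25,26,51,60,  63.06,79.28 , 85 ] 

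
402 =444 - 42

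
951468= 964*987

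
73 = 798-725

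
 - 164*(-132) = 21648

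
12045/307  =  39 + 72/307 = 39.23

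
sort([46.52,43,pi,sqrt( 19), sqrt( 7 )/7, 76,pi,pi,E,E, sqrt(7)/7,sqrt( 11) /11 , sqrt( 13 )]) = [ sqrt( 11)/11,sqrt( 7) /7,sqrt(7) /7, E,E,pi  ,  pi,pi,sqrt( 13),sqrt( 19),43, 46.52,76]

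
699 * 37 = 25863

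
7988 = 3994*2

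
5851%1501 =1348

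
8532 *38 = 324216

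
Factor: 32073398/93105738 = 16036699/46552869 = 3^(  -  2 )*7^1*11^( - 1) *19^(-1)*41^1 * 71^1*787^1 * 24749^( - 1 ) 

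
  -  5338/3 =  - 5338/3 = - 1779.33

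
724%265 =194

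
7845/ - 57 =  - 138 + 7/19 = - 137.63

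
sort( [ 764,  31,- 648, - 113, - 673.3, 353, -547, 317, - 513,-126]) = [ -673.3,  -  648, - 547 ,  -  513, - 126 ,- 113,31,317, 353,764]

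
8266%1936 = 522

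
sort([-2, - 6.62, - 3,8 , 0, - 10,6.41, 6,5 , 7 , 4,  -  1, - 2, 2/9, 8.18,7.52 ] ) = [ - 10, - 6.62, - 3, - 2, - 2, - 1, 0, 2/9 , 4,5,6,6.41,  7,7.52, 8, 8.18]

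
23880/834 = 3980/139 =28.63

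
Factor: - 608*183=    - 111264 = - 2^5 *3^1*19^1*61^1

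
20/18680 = 1/934=0.00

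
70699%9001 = 7692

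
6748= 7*964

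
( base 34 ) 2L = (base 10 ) 89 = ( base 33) 2n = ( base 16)59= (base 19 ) 4d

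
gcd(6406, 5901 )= 1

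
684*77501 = 53010684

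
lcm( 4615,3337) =216905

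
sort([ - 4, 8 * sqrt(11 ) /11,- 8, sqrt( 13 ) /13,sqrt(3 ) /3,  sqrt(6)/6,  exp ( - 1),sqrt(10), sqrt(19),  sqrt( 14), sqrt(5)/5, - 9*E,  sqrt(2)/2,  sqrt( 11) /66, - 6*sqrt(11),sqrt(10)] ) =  [ - 9*E, - 6*sqrt(11), - 8, - 4 , sqrt ( 11 ) /66, sqrt(13)/13,exp ( - 1), sqrt(6)/6, sqrt(5 ) /5,sqrt( 3)/3,sqrt(2 ) /2, 8*sqrt(11 )/11, sqrt( 10), sqrt(10 ),  sqrt(14), sqrt(19 )] 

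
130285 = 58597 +71688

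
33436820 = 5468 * 6115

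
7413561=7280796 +132765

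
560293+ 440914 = 1001207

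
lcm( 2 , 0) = 0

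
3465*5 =17325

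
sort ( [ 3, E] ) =[ E, 3] 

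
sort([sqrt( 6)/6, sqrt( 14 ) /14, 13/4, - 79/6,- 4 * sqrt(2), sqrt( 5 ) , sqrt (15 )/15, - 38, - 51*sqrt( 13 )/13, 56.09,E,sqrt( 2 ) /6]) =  [ - 38, - 51*sqrt(13)/13, - 79/6, - 4*sqrt ( 2 ), sqrt( 2) /6,sqrt( 15) /15, sqrt(14)/14, sqrt(6 )/6, sqrt(5), E,13/4,56.09]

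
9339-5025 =4314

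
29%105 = 29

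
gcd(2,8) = 2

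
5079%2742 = 2337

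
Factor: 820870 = 2^1* 5^1 * 23^1*43^1* 83^1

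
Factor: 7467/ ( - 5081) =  - 3^1* 19^1*131^1*5081^(  -  1)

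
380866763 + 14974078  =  395840841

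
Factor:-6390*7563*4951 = -239269799070 = -2^1*3^3*5^1*71^1 * 2521^1*4951^1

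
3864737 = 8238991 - 4374254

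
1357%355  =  292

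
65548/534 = 32774/267  =  122.75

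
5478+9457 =14935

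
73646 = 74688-1042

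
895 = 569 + 326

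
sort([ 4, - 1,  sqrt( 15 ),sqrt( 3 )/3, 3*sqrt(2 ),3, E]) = [ - 1 , sqrt( 3 ) /3,  E, 3, sqrt(15), 4,3*sqrt( 2)] 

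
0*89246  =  0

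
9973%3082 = 727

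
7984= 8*998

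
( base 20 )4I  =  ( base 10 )98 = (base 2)1100010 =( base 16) 62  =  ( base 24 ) 42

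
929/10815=929/10815 = 0.09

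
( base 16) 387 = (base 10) 903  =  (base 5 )12103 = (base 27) 16c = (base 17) 322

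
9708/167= 58 + 22/167= 58.13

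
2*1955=3910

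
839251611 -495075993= 344175618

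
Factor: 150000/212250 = 2^3* 5^2 * 283^ (- 1) =200/283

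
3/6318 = 1/2106 = 0.00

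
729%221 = 66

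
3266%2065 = 1201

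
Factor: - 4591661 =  - 4591661^1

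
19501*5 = 97505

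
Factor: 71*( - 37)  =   - 37^1*71^1 = -  2627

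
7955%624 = 467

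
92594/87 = 1064+26/87= 1064.30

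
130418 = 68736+61682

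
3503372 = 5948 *589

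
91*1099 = 100009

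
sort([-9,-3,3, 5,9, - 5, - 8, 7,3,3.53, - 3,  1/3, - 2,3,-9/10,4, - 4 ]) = [ - 9, - 8,  -  5, - 4,-3, - 3,-2, - 9/10 , 1/3,3 , 3,3, 3.53  ,  4,5,7,9 ]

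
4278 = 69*62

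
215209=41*5249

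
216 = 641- 425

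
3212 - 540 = 2672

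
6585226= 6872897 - 287671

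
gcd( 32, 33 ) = 1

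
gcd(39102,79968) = 294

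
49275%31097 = 18178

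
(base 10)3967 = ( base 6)30211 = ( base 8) 7577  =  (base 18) c47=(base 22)847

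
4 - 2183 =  - 2179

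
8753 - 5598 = 3155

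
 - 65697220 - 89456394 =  - 155153614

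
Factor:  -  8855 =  -5^1 * 7^1* 11^1* 23^1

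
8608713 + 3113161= 11721874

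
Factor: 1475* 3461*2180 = 11128845500 = 2^2 * 5^3 *59^1 * 109^1*3461^1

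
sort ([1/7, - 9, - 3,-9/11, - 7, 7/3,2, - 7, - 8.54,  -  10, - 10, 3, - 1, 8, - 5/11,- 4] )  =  [ - 10, - 10,-9, - 8.54, - 7 ,  -  7, - 4,-3, - 1, - 9/11, - 5/11, 1/7, 2, 7/3,3, 8] 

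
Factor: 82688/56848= 16/11 = 2^4*11^( - 1 ) 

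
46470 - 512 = 45958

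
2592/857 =3 + 21/857 = 3.02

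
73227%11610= 3567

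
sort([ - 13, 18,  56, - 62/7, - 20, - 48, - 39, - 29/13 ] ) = [ - 48, - 39, -20 , - 13, - 62/7, - 29/13,18, 56] 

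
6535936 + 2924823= 9460759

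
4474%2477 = 1997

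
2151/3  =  717 = 717.00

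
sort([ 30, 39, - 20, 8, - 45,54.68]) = [-45, - 20, 8,30, 39 , 54.68]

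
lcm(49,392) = 392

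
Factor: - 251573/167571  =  -3^ ( - 2) * 7^1*43^( - 1) * 83^1 = - 581/387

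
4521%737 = 99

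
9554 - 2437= 7117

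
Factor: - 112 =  - 2^4*7^1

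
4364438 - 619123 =3745315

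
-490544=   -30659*16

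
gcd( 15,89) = 1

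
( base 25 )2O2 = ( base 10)1852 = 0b11100111100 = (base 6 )12324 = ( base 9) 2477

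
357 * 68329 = 24393453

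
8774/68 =129+ 1/34  =  129.03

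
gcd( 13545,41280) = 645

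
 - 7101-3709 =-10810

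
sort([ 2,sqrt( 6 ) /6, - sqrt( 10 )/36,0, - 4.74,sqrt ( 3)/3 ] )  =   [ - 4.74, - sqrt( 10 )/36,0,sqrt(6)/6, sqrt( 3)/3,2] 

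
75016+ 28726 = 103742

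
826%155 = 51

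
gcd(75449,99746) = 1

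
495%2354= 495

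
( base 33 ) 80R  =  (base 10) 8739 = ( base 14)3283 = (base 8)21043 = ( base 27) BQI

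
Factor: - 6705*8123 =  - 54464715 = - 3^2*5^1*149^1*8123^1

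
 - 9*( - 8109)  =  72981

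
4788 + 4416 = 9204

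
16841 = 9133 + 7708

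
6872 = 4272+2600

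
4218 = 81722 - 77504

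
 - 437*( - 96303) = 42084411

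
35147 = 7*5021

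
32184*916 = 29480544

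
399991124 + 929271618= 1329262742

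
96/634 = 48/317 = 0.15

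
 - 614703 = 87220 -701923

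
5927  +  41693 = 47620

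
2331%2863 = 2331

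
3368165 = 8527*395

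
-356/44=-9+10/11 = - 8.09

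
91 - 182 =-91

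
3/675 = 1/225 = 0.00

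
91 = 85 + 6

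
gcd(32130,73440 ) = 4590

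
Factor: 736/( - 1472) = -1/2  =  -2^(-1)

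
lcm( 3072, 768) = 3072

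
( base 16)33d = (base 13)4BA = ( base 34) OD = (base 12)591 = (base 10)829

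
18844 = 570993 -552149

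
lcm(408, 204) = 408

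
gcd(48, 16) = 16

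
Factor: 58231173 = 3^1*7^1 * 11^1*13^1*19391^1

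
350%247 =103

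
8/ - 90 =-1 + 41/45  =  -  0.09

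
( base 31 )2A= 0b1001000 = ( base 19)3f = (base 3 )2200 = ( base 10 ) 72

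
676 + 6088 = 6764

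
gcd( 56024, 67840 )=8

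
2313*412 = 952956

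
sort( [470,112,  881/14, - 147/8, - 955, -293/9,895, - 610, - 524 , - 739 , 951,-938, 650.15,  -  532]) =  [ - 955 ,-938, - 739, - 610 , - 532 ,-524,-293/9  , - 147/8 , 881/14, 112,  470, 650.15 , 895, 951] 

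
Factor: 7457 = 7457^1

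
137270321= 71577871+65692450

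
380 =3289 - 2909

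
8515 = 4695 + 3820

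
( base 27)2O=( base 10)78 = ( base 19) 42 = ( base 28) 2M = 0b1001110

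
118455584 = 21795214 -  - 96660370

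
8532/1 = 8532 = 8532.00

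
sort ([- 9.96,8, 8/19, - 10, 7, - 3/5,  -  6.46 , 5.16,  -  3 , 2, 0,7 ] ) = [ -10, - 9.96, - 6.46, - 3, -3/5, 0, 8/19,2, 5.16, 7, 7,8]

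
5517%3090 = 2427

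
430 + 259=689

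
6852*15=102780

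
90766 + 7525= 98291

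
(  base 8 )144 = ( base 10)100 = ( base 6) 244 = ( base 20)50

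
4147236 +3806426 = 7953662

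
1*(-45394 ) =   -  45394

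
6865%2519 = 1827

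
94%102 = 94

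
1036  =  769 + 267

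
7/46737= 7/46737 = 0.00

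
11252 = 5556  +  5696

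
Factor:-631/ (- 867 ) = 3^( - 1) * 17^( - 2) * 631^1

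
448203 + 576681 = 1024884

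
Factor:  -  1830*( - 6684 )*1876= 22946706720= 2^5*3^2*5^1*7^1*61^1*67^1*557^1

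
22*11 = 242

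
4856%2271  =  314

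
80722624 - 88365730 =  - 7643106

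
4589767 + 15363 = 4605130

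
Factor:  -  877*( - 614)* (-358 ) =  - 2^2 * 179^1*307^1*877^1  =  - 192775124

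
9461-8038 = 1423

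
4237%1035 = 97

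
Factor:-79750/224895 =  - 50/141 = -2^1 * 3^( - 1) * 5^2*47^(-1)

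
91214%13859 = 8060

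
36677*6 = 220062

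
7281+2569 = 9850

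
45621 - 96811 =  - 51190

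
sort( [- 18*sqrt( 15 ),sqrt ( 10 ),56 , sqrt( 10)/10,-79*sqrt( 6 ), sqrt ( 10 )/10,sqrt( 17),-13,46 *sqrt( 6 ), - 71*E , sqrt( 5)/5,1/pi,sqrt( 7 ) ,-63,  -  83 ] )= [ - 79*sqrt(6 ), - 71*E, - 83, - 18*sqrt(15), - 63, - 13, sqrt( 10 ) /10,sqrt( 10 )/10,1/pi,sqrt( 5 ) /5,sqrt( 7), sqrt (10 ) , sqrt( 17 ), 56,  46*sqrt( 6)] 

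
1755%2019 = 1755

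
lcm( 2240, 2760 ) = 154560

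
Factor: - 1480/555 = -8/3  =  -  2^3*3^( - 1) 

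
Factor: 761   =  761^1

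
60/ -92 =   -  15/23=- 0.65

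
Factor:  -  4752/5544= - 6/7 = - 2^1 *3^1 * 7^(  -  1 ) 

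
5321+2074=7395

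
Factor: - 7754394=-2^1*3^1*19^1*251^1*271^1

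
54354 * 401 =21795954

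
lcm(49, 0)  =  0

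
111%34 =9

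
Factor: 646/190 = 17/5 = 5^ ( - 1)*17^1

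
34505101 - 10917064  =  23588037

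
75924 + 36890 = 112814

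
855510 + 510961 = 1366471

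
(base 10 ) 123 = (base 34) 3l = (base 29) 47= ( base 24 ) 53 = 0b1111011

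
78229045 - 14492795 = 63736250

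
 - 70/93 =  - 70/93  =  - 0.75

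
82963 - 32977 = 49986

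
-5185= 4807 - 9992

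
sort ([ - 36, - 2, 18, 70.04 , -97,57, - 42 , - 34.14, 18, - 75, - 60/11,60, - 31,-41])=[  -  97, - 75, - 42, - 41,  -  36, - 34.14, - 31, - 60/11, - 2,18,  18,57, 60,70.04] 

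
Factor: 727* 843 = 3^1 * 281^1*727^1= 612861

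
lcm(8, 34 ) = 136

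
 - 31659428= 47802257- 79461685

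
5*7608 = 38040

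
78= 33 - -45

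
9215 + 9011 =18226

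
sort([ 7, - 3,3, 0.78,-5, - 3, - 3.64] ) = [  -  5,-3.64, - 3, - 3,0.78, 3, 7 ]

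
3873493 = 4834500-961007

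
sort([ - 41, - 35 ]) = [  -  41, - 35] 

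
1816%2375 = 1816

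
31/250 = 31/250 = 0.12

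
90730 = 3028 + 87702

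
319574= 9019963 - 8700389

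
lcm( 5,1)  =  5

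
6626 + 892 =7518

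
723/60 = 241/20 = 12.05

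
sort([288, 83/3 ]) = [ 83/3,  288] 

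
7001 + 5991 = 12992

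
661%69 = 40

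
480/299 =1  +  181/299 = 1.61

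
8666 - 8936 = -270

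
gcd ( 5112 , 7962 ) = 6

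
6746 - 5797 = 949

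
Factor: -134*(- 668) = 89512 = 2^3*67^1 * 167^1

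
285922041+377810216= 663732257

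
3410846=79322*43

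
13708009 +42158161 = 55866170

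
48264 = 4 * 12066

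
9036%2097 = 648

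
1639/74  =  1639/74=22.15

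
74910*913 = 68392830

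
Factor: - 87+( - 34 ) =-121 = - 11^2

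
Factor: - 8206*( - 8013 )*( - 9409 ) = -618685765302 = - 2^1*3^1*11^1  *  97^2*373^1*2671^1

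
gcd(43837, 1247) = 1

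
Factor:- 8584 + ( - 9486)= - 18070 = - 2^1*5^1*13^1*139^1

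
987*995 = 982065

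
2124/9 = 236 = 236.00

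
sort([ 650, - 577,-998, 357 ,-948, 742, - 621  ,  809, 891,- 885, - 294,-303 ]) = [ - 998,-948 , - 885 ,-621, - 577, - 303,-294, 357, 650,742, 809,891 ] 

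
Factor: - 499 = -499^1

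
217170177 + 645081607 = 862251784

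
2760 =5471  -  2711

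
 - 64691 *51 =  - 3299241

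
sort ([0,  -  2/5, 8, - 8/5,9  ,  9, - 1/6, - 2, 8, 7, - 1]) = [ - 2, - 8/5, - 1, - 2/5, - 1/6, 0, 7, 8, 8, 9,  9]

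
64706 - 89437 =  - 24731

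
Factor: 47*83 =3901 =47^1*83^1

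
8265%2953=2359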